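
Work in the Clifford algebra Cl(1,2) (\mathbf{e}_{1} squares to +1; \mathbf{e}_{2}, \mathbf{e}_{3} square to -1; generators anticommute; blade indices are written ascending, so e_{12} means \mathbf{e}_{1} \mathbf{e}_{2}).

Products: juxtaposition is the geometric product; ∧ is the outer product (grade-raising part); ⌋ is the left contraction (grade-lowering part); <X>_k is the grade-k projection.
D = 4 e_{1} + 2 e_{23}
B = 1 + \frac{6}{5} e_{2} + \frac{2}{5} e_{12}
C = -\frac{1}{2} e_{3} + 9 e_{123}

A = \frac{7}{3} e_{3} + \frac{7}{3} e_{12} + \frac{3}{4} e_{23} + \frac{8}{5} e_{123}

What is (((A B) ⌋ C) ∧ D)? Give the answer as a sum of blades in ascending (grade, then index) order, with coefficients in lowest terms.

step 1: \frac{14}{15} - \frac{14}{5} e_{1} + \frac{581}{150} e_{3} + \frac{7}{3} e_{12} + \frac{111}{50} e_{13} - \frac{41}{20} e_{23} + \frac{38}{15} e_{123}
step 2: -\frac{6259}{300} + \frac{369}{20} e_{1} - \frac{999}{50} e_{2} + \frac{308}{15} e_{3} - \frac{1743}{50} e_{12} - \frac{126}{5} e_{23} + \frac{42}{5} e_{123}
step 3: -\frac{6259}{75} e_{1} + \frac{1998}{25} e_{12} - \frac{1232}{15} e_{13} - \frac{6259}{150} e_{23} - \frac{639}{10} e_{123}
Answer: -\frac{6259}{75} e_{1} + \frac{1998}{25} e_{12} - \frac{1232}{15} e_{13} - \frac{6259}{150} e_{23} - \frac{639}{10} e_{123}


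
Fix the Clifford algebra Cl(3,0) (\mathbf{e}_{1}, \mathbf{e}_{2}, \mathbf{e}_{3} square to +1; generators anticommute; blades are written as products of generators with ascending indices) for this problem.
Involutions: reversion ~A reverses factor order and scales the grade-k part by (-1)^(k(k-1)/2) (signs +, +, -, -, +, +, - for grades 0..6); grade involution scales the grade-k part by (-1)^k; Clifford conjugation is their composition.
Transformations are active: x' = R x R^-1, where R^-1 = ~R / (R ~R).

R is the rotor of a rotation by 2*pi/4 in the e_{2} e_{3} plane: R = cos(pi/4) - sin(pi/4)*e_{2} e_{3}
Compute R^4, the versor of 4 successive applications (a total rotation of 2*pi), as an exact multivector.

The rotor phase is half the rotation angle and phases add under composition, so 4 steps in the e_{2} e_{3} plane accumulate phase 4*(pi/4) = \pi: R^4 = cos(\pi) - sin(\pi)*e_{2} e_{3}.
cos(\pi) = -1 and sin(\pi) = 0, so R^4 = -1. The total rotation 2*pi is 1 full turn, so every vector returns to itself, yet the rotor is -1, on the OTHER sheet of the double cover (an odd number of 2*pi turns).
Answer: -1


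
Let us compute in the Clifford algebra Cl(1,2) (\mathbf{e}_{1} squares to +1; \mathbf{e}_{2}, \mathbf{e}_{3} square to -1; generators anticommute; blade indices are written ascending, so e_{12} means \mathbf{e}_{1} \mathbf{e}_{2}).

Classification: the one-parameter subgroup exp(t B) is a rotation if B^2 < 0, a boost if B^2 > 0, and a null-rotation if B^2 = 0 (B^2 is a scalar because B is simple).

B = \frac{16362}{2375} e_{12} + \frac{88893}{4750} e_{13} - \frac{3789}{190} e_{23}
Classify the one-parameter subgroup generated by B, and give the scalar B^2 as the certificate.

B^2 term by term: the squares give (\frac{16362}{2375})^2*(e_{12})^2 + (\frac{88893}{4750})^2*(e_{13})^2 + (-\frac{3789}{190})^2*(e_{23})^2 = \frac{267715044}{5640625}*(+1) + \frac{7901965449}{22562500}*(+1) + \frac{14356521}{36100}*(-1) = 0 (each basis 2-blade squares to minus the product of its generators' squares); cross terms between blades sharing an index anticommute and cancel. So B^2 = 0.
Answer: null-rotation, certificate B^2 = 0. One invariant decides it: the square 0 survives every conjugation, and its sign is exactly the classification.


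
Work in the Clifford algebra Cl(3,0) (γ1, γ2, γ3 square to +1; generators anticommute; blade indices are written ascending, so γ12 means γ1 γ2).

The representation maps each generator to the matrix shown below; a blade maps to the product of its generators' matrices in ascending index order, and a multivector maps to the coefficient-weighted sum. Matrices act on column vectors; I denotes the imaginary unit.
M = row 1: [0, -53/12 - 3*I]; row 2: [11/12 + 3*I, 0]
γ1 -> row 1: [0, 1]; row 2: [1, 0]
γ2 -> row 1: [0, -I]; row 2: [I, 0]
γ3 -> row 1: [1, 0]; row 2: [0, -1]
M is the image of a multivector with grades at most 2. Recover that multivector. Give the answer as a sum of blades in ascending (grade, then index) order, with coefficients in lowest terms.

Method: 1, rho(γ1), rho(γ2), rho(γ3) form a trace-orthogonal basis of the 2x2 complex matrices (tr(X Y) = 2 if X = Y, else 0), so M = m0*1 + m1*rho(γ1) + m2*rho(γ2) + m3*rho(γ3) with m0 = tr(M)/2 = 0, m1 = tr(M rho(γ1))/2 = -7/4, m2 = tr(M rho(γ2))/2 = 3 - 8*I/3, m3 = tr(M rho(γ3))/2 = 0.
Multiplying table entries, the bivector images are rho(γ12) = I*rho(γ3), rho(γ13) = -I*rho(γ2), rho(γ23) = I*rho(γ1); with real blade coefficients the real parts of m0..m3 are the coefficients of 1, γ1, γ2, γ3 and the imaginary parts give the bivectors (γ23: Im m1, γ13: -Im m2, γ12: Im m3).
Answer: -7/4*γ1 + 3*γ2 + 8/3*γ13


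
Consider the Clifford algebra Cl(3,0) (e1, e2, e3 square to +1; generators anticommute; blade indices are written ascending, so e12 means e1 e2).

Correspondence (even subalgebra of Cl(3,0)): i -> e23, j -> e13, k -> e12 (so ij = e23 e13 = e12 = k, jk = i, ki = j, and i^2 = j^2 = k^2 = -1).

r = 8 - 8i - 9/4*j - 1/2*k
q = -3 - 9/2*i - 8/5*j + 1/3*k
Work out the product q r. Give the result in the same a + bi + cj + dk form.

In blades: q = -3 + 1/3*e12 - 8/5*e13 - 9/2*e23, r = 8 - 1/2*e12 - 9/4*e13 - 8*e23.
Distribute q over r term by term (generator squares from the signature, products reordered to ascending indices): (-3)*r = -24 + 3/2*e12 + 27/4*e13 + 24*e23; (1/3*e12)*r = 1/6 + 8/3*e12 - 8/3*e13 + 3/4*e23; (-8/5*e13)*r = -18/5 - 64/5*e12 - 64/5*e13 + 4/5*e23; (-9/2*e23)*r = -36 + 81/8*e12 - 9/4*e13 - 36*e23.
Sum: -1903/30 + 179/120*e12 - 329/30*e13 - 209/20*e23; translating back through the correspondence:
Answer: -1903/30 - 209/20*i - 329/30*j + 179/120*k


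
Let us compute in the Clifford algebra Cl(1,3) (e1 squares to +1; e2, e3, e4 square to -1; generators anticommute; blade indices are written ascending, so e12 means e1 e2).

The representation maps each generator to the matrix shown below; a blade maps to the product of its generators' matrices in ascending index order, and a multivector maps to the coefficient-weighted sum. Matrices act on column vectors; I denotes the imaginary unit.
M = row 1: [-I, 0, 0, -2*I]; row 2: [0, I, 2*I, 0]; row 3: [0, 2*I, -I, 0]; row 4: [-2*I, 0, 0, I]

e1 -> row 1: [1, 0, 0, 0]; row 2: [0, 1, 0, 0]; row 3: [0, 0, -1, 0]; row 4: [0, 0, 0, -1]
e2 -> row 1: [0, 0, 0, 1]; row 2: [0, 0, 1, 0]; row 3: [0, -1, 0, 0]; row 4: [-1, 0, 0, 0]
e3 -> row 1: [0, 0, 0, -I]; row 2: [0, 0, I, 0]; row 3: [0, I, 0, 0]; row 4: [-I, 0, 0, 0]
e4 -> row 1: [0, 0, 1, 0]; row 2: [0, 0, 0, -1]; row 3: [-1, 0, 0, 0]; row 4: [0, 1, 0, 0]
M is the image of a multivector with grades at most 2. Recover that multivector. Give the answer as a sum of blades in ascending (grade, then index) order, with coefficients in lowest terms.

Method: the blade images are trace-orthogonal — tr(rho(e_A) rho(e_B)^-1) = 4 if A = B and 0 otherwise — and rho(e_A)^-1 = (e_A)^2 * rho(e_A) with (e_A)^2 = +1 or -1, so the coefficient of e_A in the preimage is (e_A)^2 * tr(M rho(e_A))/4.
Nonzero projections over blades of grade <= 2: e3: (e3)^2 = -1, tr(M rho(e3)) = -8, coefficient 2; e23: (e23)^2 = -1, tr(M rho(e23)) = -4, coefficient 1. Every other blade of grade <= 2 projects to 0.
Answer: 2*e3 + e23


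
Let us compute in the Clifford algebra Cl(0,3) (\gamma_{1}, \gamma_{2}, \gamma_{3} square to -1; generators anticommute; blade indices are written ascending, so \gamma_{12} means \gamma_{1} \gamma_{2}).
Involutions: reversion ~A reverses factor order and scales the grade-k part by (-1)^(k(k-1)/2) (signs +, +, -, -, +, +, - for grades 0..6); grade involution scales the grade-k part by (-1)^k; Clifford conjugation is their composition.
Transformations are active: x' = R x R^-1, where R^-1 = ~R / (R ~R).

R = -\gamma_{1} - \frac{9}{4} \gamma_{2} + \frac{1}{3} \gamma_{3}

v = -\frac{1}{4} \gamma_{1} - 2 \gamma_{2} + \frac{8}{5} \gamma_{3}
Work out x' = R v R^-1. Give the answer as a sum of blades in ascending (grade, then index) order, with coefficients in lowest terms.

~R = -\gamma_{1} - \frac{9}{4} \gamma_{2} + \frac{1}{3} \gamma_{3}, and R ~R = -\frac{889}{144}, so R^-1 = ~R / (-\frac{889}{144}).
R v = -\frac{317}{60} + \frac{23}{16} \gamma_{12} - \frac{91}{60} \gamma_{13} - \frac{44}{15} \gamma_{23}
Answer: -\frac{25987}{17780} \gamma_{1} - \frac{8228}{4445} \gamma_{2} - \frac{4576}{4445} \gamma_{3}


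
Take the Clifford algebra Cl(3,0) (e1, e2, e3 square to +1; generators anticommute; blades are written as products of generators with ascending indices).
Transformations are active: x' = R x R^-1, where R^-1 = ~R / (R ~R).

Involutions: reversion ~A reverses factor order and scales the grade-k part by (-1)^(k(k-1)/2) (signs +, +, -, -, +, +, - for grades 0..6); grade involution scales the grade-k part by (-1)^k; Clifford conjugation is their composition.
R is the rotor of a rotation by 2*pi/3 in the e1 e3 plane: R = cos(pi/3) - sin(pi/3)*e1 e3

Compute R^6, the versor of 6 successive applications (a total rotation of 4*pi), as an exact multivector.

Because a rotor carries half the rotation angle, composing 6 copies of this e1 e3-plane rotor multiplies the phase: 6*(pi/3) = 2*pi, hence R^6 = cos(2*pi) - sin(2*pi)*e1 e3.
cos(2*pi) = 1 and sin(2*pi) = 0, so R^6 = 1. The total rotation 4*pi is 2 full turns, so every vector returns to itself, yet the rotor is +1, back on the identity sheet (an even number of 2*pi turns).
Answer: 1


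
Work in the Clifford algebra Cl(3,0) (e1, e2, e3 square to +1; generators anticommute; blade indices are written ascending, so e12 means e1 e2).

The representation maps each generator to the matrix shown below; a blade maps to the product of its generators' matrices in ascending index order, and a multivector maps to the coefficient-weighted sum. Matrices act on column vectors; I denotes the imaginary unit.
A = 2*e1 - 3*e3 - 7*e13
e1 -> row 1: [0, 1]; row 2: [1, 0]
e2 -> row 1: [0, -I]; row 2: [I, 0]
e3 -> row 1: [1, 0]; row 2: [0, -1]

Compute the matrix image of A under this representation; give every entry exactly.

Bivector images (products of the table entries): rho(e13) = rho(e1)rho(e3) = row 1: [0, -1]; row 2: [1, 0].
M = (2)*rho(e1) + (-3)*rho(e3) + (-7)*rho(e13), summed entrywise:
Answer: row 1: [-3, 9]; row 2: [-5, 3]


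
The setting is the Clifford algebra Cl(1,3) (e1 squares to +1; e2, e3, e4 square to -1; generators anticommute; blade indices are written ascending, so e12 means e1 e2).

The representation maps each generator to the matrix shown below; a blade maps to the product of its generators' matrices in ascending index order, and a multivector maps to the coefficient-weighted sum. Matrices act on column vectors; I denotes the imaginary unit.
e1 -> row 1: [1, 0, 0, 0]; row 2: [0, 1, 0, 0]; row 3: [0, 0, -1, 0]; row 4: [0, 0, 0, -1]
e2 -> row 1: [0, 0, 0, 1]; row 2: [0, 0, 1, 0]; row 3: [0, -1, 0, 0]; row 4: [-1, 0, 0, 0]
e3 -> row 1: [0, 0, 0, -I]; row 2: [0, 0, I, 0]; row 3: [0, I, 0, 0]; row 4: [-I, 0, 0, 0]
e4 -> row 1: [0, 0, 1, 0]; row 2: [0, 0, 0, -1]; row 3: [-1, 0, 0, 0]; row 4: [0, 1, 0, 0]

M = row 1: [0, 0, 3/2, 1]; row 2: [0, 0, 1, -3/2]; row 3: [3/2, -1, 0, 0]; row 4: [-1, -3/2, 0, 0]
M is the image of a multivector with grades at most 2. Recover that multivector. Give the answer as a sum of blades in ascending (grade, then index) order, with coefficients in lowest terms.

Method: the blade images are trace-orthogonal — tr(rho(e_A) rho(e_B)^-1) = 4 if A = B and 0 otherwise — and rho(e_A)^-1 = (e_A)^2 * rho(e_A) with (e_A)^2 = +1 or -1, so the coefficient of e_A in the preimage is (e_A)^2 * tr(M rho(e_A))/4.
Nonzero projections over blades of grade <= 2: e2: (e2)^2 = -1, tr(M rho(e2)) = -4, coefficient 1; e14: (e14)^2 = +1, tr(M rho(e14)) = 6, coefficient 3/2. Every other blade of grade <= 2 projects to 0.
Answer: e2 + 3/2*e14


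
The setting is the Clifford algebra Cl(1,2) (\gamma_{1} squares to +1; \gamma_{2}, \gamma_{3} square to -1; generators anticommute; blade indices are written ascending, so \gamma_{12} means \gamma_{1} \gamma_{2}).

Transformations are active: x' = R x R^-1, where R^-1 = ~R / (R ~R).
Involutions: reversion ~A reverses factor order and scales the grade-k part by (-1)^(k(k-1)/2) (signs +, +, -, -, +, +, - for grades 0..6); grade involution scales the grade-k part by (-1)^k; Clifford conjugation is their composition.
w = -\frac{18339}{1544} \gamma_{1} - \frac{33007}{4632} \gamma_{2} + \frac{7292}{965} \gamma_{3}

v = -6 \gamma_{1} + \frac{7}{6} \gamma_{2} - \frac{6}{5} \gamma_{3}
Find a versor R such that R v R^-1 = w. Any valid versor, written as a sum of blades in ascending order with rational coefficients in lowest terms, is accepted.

Key observation: q(v) = q(w) = \frac{29879}{900} (sandwiches preserve the norm), so R = v + w = -\frac{27603}{1544} \gamma_{1} - \frac{9201}{1544} \gamma_{2} + \frac{6134}{965} \gamma_{3} works whenever it is invertible — the component of v along it is kept and (v - w)/2 reverses, sending v to w.
Answer: -\frac{27603}{1544} \gamma_{1} - \frac{9201}{1544} \gamma_{2} + \frac{6134}{965} \gamma_{3}


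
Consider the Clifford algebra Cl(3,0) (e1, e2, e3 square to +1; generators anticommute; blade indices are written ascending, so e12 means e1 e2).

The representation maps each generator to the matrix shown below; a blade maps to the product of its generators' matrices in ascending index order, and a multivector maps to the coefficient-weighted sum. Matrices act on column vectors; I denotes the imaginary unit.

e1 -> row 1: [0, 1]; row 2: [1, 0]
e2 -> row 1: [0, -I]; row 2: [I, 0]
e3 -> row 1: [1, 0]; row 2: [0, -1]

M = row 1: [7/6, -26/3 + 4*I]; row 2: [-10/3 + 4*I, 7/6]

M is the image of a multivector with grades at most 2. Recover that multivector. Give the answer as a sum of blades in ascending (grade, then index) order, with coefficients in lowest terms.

Method: 1, rho(e1), rho(e2), rho(e3) form a trace-orthogonal basis of the 2x2 complex matrices (tr(X Y) = 2 if X = Y, else 0), so M = m0*1 + m1*rho(e1) + m2*rho(e2) + m3*rho(e3) with m0 = tr(M)/2 = 7/6, m1 = tr(M rho(e1))/2 = -6 + 4*I, m2 = tr(M rho(e2))/2 = -8*I/3, m3 = tr(M rho(e3))/2 = 0.
Multiplying table entries, the bivector images are rho(e12) = I*rho(e3), rho(e13) = -I*rho(e2), rho(e23) = I*rho(e1); with real blade coefficients the real parts of m0..m3 are the coefficients of 1, e1, e2, e3 and the imaginary parts give the bivectors (e23: Im m1, e13: -Im m2, e12: Im m3).
Answer: 7/6 - 6*e1 + 8/3*e13 + 4*e23


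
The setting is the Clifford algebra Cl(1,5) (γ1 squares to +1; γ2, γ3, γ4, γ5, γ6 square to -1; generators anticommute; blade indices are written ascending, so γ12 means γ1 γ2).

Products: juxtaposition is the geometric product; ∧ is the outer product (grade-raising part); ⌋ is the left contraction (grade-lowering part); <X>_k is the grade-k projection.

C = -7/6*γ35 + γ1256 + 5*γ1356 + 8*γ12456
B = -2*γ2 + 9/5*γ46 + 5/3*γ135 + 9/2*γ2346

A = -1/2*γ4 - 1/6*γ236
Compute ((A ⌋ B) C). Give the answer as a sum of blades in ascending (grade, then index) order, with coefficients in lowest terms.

step 1: 3/4*γ4 + 9/10*γ6 + 9/4*γ236
step 2: -207/20*γ125 + 27/4*γ135 + 21/8*γ256 + 7/8*γ345 - 21/20*γ356 - 36/5*γ1245 - 6*γ1256 - 18*γ1345 + 3/4*γ12456 + 15/4*γ13456
Answer: -207/20*γ125 + 27/4*γ135 + 21/8*γ256 + 7/8*γ345 - 21/20*γ356 - 36/5*γ1245 - 6*γ1256 - 18*γ1345 + 3/4*γ12456 + 15/4*γ13456


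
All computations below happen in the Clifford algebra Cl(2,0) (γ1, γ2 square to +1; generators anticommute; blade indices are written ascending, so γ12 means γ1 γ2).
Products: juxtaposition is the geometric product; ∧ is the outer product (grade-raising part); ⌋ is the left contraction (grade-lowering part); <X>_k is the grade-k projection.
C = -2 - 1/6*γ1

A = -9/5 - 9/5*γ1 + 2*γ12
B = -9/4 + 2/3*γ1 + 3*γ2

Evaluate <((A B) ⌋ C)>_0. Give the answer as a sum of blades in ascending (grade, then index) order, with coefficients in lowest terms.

step 1: 57/20 + 177/20*γ1 - 101/15*γ2 - 99/10*γ12
step 2: -287/40 - 19/40*γ1
step 3: -287/40
Answer: -287/40


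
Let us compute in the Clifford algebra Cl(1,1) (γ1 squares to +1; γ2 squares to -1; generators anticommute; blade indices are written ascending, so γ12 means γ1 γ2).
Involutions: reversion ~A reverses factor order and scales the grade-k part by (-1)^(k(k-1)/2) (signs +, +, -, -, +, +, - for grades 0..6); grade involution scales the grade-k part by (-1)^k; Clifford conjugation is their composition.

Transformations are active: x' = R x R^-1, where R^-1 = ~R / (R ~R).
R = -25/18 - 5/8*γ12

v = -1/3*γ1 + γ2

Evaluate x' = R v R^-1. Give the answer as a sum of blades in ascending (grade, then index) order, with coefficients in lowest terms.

~R = -25/18 + 5/8*γ12, and R ~R = 7975/5184, so R^-1 = ~R / (7975/5184).
R v = 235/216*γ1 - 115/72*γ2
Answer: -1561/957*γ1 + 601/319*γ2


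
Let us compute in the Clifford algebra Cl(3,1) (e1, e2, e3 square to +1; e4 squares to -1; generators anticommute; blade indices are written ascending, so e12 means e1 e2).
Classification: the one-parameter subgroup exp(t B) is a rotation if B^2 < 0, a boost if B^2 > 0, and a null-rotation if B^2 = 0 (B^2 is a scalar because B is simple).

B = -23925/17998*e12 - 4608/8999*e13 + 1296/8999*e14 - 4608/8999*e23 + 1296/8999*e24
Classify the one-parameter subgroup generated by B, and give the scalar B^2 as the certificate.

B^2 term by term: the squares give (-23925/17998)^2*(e12)^2 + (-4608/8999)^2*(e13)^2 + (1296/8999)^2*(e14)^2 + (-4608/8999)^2*(e23)^2 + (1296/8999)^2*(e24)^2 = 572405625/323928004*(-1) + 21233664/80982001*(-1) + 1679616/80982001*(+1) + 21233664/80982001*(-1) + 1679616/80982001*(+1) = -9/4 (each basis 2-blade squares to minus the product of its generators' squares); cross terms between blades sharing an index anticommute and cancel; the commuting (index-disjoint) pairs give grade-4 terms 2*c*c'*(blade product), which cancel blade by blade — e1234: 11943936/80982001 - 11943936/80982001 = 0 — confirming B is simple. So B^2 = -9/4.
Answer: rotation, certificate B^2 = -9/4. B^2 = -9/4 is basis-independent, so its sign is the whole story.


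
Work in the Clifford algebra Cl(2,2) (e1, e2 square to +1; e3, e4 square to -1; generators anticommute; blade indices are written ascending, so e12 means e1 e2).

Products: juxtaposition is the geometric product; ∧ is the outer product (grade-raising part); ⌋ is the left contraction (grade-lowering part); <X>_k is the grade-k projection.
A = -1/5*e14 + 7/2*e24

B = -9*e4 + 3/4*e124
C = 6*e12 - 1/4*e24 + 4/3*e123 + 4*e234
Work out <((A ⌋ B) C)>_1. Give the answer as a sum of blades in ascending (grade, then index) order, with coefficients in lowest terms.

step 1: 21/8*e1 + 3/20*e2
step 2: -9/10*e1 + 63/4*e2 - 3/80*e4 - 1/5*e13 + 7/2*e23 + 3/5*e34 - 21/32*e124 + 21/2*e1234
step 3: -9/10*e1 + 63/4*e2 - 3/80*e4
Answer: -9/10*e1 + 63/4*e2 - 3/80*e4


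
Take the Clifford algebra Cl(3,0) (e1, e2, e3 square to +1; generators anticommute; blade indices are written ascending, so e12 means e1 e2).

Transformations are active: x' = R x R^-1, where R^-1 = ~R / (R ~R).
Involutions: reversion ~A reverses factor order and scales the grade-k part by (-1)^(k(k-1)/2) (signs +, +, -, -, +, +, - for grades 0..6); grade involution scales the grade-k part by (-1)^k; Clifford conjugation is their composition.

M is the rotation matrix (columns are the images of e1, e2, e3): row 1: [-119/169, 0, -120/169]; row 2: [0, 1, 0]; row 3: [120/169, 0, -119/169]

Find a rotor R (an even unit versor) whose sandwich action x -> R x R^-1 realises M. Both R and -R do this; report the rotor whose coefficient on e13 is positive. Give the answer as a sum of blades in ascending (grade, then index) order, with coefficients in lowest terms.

Method: write R = a + b12*e12 + b13*e13 + b23*e23 with a^2 + b12^2 + b13^2 + b23^2 = 1 (so R^-1 = ~R). Expanding the columns R e_j ~R gives tr M = 4a^2 - 1 and, from the antisymmetric part, M21 - M12 = -4a*b12, M13 - M31 = 4a*b13, M32 - M23 = -4a*b23.
Here tr M = -69/169, so a^2 = (1 + tr M)/4 = 25/169 and a = ±5/13. Taking a = 5/13: M21 - M12 = 0, M13 - M31 = -240/169, M32 - M23 = 0, giving b12 = 0, b13 = -12/13, b23 = 0, i.e. R = 5/13 - 12/13*e13.
Its e13 coefficient is negative, so report the other preimage -R.
Answer: -5/13 + 12/13*e13. Sheet selection: the two-to-one cover makes ±R indistinguishable at the matrix level (trace -69/169), so uniqueness comes from the required sign on e13.


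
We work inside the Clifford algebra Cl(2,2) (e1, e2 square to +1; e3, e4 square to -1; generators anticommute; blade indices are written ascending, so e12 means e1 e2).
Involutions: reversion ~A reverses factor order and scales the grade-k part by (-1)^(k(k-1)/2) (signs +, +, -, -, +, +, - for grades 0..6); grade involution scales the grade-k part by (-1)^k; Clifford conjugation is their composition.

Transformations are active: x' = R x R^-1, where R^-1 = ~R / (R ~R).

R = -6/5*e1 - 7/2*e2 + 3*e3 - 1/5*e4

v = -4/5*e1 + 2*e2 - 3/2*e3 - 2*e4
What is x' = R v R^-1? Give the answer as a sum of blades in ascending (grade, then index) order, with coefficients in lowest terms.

~R = -6/5*e1 - 7/2*e2 + 3*e3 - 1/5*e4, and R ~R = 93/20, so R^-1 = ~R / (93/20).
R v = -97/50 - 26/5*e12 + 21/5*e13 + 56/25*e14 - 3/4*e23 + 37/5*e24 - 63/10*e34
Answer: 1396/775*e1 + 428/465*e2 - 311/310*e3 + 5038/2325*e4


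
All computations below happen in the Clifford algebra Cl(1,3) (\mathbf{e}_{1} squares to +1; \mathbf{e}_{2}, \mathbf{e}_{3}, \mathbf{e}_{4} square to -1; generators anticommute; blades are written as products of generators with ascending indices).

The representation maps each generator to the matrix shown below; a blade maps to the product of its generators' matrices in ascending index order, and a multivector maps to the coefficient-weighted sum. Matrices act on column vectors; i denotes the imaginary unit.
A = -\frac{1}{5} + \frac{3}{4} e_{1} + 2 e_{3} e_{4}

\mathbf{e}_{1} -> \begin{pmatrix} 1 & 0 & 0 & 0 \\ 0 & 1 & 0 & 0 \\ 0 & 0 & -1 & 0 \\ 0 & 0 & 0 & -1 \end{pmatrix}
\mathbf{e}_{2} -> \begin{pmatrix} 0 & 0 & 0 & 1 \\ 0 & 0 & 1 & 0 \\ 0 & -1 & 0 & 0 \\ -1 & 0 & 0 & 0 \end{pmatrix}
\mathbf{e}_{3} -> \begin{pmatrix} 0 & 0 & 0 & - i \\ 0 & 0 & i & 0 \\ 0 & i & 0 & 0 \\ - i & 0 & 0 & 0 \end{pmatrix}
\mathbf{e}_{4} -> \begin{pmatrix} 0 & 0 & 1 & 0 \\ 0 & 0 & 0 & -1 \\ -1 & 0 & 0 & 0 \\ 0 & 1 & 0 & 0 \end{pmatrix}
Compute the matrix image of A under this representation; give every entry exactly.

Bivector images (products of the table entries): rho(e_{3} e_{4}) = rho(\mathbf{e}_{3})rho(\mathbf{e}_{4}) = \begin{pmatrix} 0 & - i & 0 & 0 \\ - i & 0 & 0 & 0 \\ 0 & 0 & 0 & - i \\ 0 & 0 & - i & 0 \end{pmatrix}.
M = (-\frac{1}{5})*1 + (\frac{3}{4})*rho(e_{1}) + (2)*rho(e_{3} e_{4}), summed entrywise (1 is the identity matrix):
Answer: \begin{pmatrix} \frac{11}{20} & - 2 i & 0 & 0 \\ - 2 i & \frac{11}{20} & 0 & 0 \\ 0 & 0 & - \frac{19}{20} & - 2 i \\ 0 & 0 & - 2 i & - \frac{19}{20} \end{pmatrix}


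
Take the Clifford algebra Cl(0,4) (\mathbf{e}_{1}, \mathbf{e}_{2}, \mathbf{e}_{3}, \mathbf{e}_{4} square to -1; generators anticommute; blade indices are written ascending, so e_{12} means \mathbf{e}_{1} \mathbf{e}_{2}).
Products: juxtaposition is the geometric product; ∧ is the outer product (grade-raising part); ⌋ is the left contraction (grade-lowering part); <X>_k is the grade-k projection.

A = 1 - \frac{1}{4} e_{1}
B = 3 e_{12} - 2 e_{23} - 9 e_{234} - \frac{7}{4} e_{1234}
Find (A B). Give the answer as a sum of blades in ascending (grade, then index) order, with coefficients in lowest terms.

step 1: \frac{3}{4} e_{2} + 3 e_{12} - 2 e_{23} + \frac{1}{2} e_{123} - \frac{151}{16} e_{234} + \frac{1}{2} e_{1234}
Answer: \frac{3}{4} e_{2} + 3 e_{12} - 2 e_{23} + \frac{1}{2} e_{123} - \frac{151}{16} e_{234} + \frac{1}{2} e_{1234}


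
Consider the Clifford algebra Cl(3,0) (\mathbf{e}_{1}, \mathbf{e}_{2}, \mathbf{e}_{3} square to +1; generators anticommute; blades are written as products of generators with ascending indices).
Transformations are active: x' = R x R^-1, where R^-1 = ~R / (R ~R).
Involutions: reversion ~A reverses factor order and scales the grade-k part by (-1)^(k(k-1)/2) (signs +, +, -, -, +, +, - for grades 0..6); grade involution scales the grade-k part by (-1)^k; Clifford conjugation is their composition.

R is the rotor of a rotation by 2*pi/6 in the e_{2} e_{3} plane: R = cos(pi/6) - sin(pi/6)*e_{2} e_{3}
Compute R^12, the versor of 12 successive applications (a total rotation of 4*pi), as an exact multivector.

Rotor phase runs at HALF the rotation angle; powers of one rotor simply add phase, so after 12 steps in e_{2} e_{3} the phase is 12*pi/6 = 2 \pi and R^12 = cos(2 \pi) - sin(2 \pi)*e_{2} e_{3}.
cos(2 \pi) = 1 and sin(2 \pi) = 0, so R^12 = 1. The total rotation 4*pi is 2 full turns, so every vector returns to itself, yet the rotor is +1, back on the identity sheet (an even number of 2*pi turns).
Answer: 1


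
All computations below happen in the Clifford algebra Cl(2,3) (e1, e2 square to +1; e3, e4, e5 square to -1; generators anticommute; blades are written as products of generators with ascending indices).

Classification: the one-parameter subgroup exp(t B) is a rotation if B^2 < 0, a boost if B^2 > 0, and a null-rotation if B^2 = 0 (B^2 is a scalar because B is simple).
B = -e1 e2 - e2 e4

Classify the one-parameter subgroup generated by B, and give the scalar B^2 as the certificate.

B^2 term by term: the squares give (-1)^2*(e1 e2)^2 + (-1)^2*(e2 e4)^2 = 1*(-1) + 1*(+1) = 0 (each basis 2-blade squares to minus the product of its generators' squares); cross terms between blades sharing an index anticommute and cancel. So B^2 = 0.
Answer: null-rotation, certificate B^2 = 0. B^2 = 0 is basis-independent, so its sign is the whole story.


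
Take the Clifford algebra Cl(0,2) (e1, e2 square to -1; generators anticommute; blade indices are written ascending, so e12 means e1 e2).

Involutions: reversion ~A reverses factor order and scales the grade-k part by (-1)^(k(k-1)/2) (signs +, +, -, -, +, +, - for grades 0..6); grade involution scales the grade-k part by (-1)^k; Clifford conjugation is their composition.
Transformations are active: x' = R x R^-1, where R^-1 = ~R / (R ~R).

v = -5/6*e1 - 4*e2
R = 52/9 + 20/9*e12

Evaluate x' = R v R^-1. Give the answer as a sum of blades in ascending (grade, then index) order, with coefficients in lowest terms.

~R = 52/9 - 20/9*e12, and R ~R = 3104/81, so R^-1 = ~R / (3104/81).
R v = 110/27*e1 - 674/27*e2
Answer: 200/97*e1 - 2053/582*e2


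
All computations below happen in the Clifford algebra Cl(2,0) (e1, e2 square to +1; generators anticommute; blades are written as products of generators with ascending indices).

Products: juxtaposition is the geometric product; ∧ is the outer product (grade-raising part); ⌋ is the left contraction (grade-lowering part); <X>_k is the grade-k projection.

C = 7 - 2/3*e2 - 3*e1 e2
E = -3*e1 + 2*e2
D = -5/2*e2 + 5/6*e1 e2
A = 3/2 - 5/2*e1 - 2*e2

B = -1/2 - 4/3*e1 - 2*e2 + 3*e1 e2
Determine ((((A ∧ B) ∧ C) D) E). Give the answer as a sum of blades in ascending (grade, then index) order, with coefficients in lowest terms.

step 1: -3/4 - 3/4*e1 - 2*e2 + 41/6*e1 e2
step 2: -21/4 - 21/4*e1 - 27/2*e2 + 607/12*e1 e2
step 3: -605/72 - 2765/24*e1 + 35/4*e2 + 35/4*e1 e2
step 4: 2905/8 + 1025/24*e1 + 85/9*e2 - 1225/6*e1 e2
Answer: 2905/8 + 1025/24*e1 + 85/9*e2 - 1225/6*e1 e2


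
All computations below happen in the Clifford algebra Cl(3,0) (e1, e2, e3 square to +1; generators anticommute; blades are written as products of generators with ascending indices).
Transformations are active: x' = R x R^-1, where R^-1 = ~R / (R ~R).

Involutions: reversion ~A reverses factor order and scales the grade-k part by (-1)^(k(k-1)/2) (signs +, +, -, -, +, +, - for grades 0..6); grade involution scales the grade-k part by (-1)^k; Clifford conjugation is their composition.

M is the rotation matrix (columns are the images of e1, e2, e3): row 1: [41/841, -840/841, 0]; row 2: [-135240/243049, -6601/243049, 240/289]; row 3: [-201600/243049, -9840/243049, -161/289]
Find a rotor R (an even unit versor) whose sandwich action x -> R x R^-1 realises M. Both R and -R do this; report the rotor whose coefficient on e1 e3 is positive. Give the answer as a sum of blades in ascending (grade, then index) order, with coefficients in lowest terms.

Method: write R = a + b12*e1 e2 + b13*e1 e3 + b23*e2 e3 with a^2 + b12^2 + b13^2 + b23^2 = 1 (so R^-1 = ~R). Expanding the columns R e_j ~R gives tr M = 4a^2 - 1 and, from the antisymmetric part, M21 - M12 = -4a*b12, M13 - M31 = 4a*b13, M32 - M23 = -4a*b23.
Here tr M = -130153/243049, so a^2 = (1 + tr M)/4 = 28224/243049 and a = ±168/493. Taking a = 168/493: M21 - M12 = 107520/243049, M13 - M31 = 201600/243049, M32 - M23 = -211680/243049, giving b12 = -160/493, b13 = 300/493, b23 = 315/493, i.e. R = 168/493 - 160/493*e1 e2 + 300/493*e1 e3 + 315/493*e2 e3.
Its e1 e3 coefficient is already positive.
Answer: 168/493 - 160/493*e1 e2 + 300/493*e1 e3 + 315/493*e2 e3. Note: both R and -R realise this M (trace -130153/243049); the covering map identifies them, and the e1 e3-coefficient sign is the tie-breaker.


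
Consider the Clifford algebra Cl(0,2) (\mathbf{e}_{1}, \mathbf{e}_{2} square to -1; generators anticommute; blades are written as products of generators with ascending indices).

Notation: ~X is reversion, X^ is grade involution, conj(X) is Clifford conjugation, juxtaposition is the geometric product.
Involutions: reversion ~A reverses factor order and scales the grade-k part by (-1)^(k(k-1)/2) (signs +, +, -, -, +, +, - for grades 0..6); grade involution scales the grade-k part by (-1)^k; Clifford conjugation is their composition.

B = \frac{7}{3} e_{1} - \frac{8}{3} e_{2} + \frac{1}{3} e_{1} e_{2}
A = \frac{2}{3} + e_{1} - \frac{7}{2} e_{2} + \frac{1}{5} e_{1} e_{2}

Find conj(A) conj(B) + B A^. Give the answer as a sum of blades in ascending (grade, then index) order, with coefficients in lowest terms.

first term: -\frac{176}{15} - \frac{197}{90} e_{1} + \frac{86}{45} e_{2} + \frac{95}{18} e_{1} e_{2}
second term: \frac{58}{5} - \frac{13}{90} e_{1} - \frac{116}{45} e_{2} + \frac{103}{18} e_{1} e_{2}
Answer: -\frac{2}{15} - \frac{7}{3} e_{1} - \frac{2}{3} e_{2} + 11 e_{1} e_{2}


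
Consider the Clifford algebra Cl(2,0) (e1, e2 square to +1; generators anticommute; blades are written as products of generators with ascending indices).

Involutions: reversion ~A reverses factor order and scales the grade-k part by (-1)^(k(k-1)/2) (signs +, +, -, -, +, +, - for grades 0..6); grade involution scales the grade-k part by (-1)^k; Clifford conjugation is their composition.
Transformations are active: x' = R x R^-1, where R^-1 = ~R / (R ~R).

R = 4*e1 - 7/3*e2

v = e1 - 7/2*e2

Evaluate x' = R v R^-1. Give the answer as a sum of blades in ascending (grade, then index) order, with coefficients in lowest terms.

~R = 4*e1 - 7/3*e2, and R ~R = 193/9, so R^-1 = ~R / (193/9).
R v = 73/6 - 35/3*e1 e2
Answer: 683/193*e1 + 329/386*e2


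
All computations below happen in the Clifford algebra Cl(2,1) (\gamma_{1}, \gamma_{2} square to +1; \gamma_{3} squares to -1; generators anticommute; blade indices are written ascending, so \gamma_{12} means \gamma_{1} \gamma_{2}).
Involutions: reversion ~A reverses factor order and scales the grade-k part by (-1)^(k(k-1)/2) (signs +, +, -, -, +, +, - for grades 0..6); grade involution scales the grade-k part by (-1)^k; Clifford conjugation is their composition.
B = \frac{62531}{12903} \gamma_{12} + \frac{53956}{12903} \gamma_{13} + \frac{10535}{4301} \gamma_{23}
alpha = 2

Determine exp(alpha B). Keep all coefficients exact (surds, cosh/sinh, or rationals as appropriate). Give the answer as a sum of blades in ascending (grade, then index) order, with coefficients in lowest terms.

B^2 term by term: the squares give (\frac{62531}{12903})^2*(\gamma_{12})^2 + (\frac{53956}{12903})^2*(\gamma_{13})^2 + (\frac{10535}{4301})^2*(\gamma_{23})^2 = \frac{3910125961}{166487409}*(-1) + \frac{2911249936}{166487409}*(+1) + \frac{110986225}{18498601}*(+1) = 0 (each basis 2-blade squares to minus the product of its generators' squares); cross terms between blades sharing an index anticommute and cancel. So B^2 = 0.
B^2 = 0, and the exponential is exactly linear here: exp(alpha B) = 1 + alpha B (parabolic case).
Answer: 1 + \frac{125062}{12903} \gamma_{12} + \frac{107912}{12903} \gamma_{13} + \frac{21070}{4301} \gamma_{23}


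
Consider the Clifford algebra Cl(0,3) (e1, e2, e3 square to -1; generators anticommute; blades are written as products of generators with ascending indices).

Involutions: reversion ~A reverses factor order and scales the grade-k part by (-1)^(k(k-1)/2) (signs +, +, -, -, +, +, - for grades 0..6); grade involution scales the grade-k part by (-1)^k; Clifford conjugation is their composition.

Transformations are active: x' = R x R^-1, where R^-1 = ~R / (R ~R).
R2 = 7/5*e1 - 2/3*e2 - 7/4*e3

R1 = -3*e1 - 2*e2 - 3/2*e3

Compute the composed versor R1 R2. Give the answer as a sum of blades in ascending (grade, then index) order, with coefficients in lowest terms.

Distribute over the terms of R1 (each basis-blade product reordered to ascending indices, repeated generators contracted through their squares):
(-3*e1) R2 = 21/5 + 2*e1 e2 + 21/4*e1 e3
(-2*e2) R2 = -4/3 + 14/5*e1 e2 + 7/2*e2 e3
(-3/2*e3) R2 = -21/8 + 21/10*e1 e3 - e2 e3
Summing the partial products and collecting blades:
Answer: 29/120 + 24/5*e1 e2 + 147/20*e1 e3 + 5/2*e2 e3


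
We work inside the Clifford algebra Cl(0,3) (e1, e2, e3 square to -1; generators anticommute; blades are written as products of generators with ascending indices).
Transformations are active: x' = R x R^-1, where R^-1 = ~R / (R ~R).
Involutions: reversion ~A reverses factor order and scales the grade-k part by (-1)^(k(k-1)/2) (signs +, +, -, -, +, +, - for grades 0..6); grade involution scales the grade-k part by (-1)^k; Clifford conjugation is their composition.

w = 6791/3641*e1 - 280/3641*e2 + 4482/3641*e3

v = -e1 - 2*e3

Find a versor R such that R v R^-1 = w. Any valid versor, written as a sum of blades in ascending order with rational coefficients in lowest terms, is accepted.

The midline construction: v and w both square to -5, so reflecting in their sum 3150/3641*e1 - 280/3641*e2 - 2800/3641*e3 exchanges them.
Answer: 3150/3641*e1 - 280/3641*e2 - 2800/3641*e3


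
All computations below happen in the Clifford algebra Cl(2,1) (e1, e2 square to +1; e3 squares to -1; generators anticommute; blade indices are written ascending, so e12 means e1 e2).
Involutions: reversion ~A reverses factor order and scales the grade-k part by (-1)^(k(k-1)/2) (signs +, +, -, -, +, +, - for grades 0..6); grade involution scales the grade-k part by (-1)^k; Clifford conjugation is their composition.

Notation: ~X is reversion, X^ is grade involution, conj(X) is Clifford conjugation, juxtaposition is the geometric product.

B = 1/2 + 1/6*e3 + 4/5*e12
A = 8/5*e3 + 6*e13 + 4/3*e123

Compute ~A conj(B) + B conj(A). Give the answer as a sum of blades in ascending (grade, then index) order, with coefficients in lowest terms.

first term: 4/15 - e1 - 4/15*e3 - 2/9*e12 - 3*e13 + 24/5*e23 - 146/75*e123
second term: 4/15 - e1 - 28/15*e3 - 2/9*e12 - 3*e13 + 24/5*e23 - 46/75*e123
Answer: 8/15 - 2*e1 - 32/15*e3 - 4/9*e12 - 6*e13 + 48/5*e23 - 64/25*e123


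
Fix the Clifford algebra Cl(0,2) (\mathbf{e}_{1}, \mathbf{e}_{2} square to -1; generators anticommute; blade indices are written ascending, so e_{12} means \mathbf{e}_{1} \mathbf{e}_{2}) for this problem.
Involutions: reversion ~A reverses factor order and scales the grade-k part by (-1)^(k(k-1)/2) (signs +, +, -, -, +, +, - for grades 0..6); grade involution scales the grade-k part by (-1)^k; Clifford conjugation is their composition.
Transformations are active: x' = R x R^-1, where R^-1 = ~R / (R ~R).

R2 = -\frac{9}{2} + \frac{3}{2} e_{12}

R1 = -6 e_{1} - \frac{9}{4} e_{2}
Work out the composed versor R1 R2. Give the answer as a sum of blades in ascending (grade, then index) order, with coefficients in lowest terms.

Distribute over the terms of R1 (each basis-blade product reordered to ascending indices, repeated generators contracted through their squares):
(-6 e_{1}) R2 = 27 e_{1} + 9 e_{2}
(-\frac{9}{4} e_{2}) R2 = -\frac{27}{8} e_{1} + \frac{81}{8} e_{2}
Summing the partial products and collecting blades:
Answer: \frac{189}{8} e_{1} + \frac{153}{8} e_{2}


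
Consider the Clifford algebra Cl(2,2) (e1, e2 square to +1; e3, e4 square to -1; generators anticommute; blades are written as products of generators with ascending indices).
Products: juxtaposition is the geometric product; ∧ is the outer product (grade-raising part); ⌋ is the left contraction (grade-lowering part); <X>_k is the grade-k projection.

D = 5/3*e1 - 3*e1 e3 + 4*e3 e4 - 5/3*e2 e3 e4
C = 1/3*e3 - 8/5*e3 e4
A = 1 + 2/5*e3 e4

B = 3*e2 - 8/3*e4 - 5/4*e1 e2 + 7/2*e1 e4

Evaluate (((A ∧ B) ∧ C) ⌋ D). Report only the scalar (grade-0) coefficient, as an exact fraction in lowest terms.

step 1: 3*e2 - 8/3*e4 - 5/4*e1 e2 + 7/2*e1 e4 + 6/5*e2 e3 e4 - 1/2*e1 e2 e3 e4
step 2: e2 e3 + 8/9*e3 e4 - 5/12*e1 e2 e3 - 7/6*e1 e3 e4 - 24/5*e2 e3 e4 + 2*e1 e2 e3 e4
step 3: -104/9 + 40/27*e2 - 5/3*e4
Answer: -104/9


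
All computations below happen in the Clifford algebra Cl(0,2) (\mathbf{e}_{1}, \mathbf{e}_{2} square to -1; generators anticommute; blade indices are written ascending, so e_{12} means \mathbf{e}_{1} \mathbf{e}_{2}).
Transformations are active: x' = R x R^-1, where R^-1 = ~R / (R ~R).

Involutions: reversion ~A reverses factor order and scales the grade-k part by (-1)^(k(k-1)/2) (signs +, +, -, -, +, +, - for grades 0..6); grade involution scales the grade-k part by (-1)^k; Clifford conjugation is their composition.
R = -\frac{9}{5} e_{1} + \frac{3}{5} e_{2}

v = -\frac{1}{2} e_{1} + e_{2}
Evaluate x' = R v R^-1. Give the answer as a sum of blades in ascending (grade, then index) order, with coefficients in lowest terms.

~R = -\frac{9}{5} e_{1} + \frac{3}{5} e_{2}, and R ~R = -\frac{18}{5}, so R^-1 = ~R / (-\frac{18}{5}).
R v = -\frac{3}{2} - \frac{3}{2} e_{12}
Answer: -e_{1} - \frac{1}{2} e_{2}


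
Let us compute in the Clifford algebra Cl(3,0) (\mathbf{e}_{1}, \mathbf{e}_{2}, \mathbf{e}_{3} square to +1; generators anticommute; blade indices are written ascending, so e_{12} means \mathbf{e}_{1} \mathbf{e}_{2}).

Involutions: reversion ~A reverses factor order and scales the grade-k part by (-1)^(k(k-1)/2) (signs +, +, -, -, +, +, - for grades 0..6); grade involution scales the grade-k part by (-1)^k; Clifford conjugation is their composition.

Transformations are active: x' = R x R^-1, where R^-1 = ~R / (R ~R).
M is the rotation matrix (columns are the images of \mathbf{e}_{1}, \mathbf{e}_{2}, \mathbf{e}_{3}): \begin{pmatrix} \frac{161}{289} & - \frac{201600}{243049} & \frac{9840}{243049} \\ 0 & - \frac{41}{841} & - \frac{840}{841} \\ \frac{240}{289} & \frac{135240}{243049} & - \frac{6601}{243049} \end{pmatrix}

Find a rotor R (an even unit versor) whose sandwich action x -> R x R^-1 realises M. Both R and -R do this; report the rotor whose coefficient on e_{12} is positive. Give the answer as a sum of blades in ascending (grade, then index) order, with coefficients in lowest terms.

Method: write R = a + b12*e_{12} + b13*e_{13} + b23*e_{23} with a^2 + b12^2 + b13^2 + b23^2 = 1 (so R^-1 = ~R). Expanding the columns R e_j ~R gives tr M = 4a^2 - 1 and, from the antisymmetric part, M21 - M12 = -4a*b12, M13 - M31 = 4a*b13, M32 - M23 = -4a*b23.
Here tr M = \frac{116951}{243049}, so a^2 = (1 + tr M)/4 = \frac{90000}{243049} and a = ±\frac{300}{493}. Taking a = \frac{300}{493}: M21 - M12 = \frac{201600}{243049}, M13 - M31 = -\frac{192000}{243049}, M32 - M23 = \frac{378000}{243049}, giving b12 = -\frac{168}{493}, b13 = -\frac{160}{493}, b23 = -\frac{315}{493}, i.e. R = \frac{300}{493} - \frac{168}{493} e_{12} - \frac{160}{493} e_{13} - \frac{315}{493} e_{23}.
Its e_{12} coefficient is negative, so report the other preimage -R.
Answer: -\frac{300}{493} + \frac{168}{493} e_{12} + \frac{160}{493} e_{13} + \frac{315}{493} e_{23}. Why the constraint matters: R and -R act identically through the sandwich — M has trace \frac{116951}{243049} either way — so only the sign condition on e_{12} picks one of the two preimages.
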